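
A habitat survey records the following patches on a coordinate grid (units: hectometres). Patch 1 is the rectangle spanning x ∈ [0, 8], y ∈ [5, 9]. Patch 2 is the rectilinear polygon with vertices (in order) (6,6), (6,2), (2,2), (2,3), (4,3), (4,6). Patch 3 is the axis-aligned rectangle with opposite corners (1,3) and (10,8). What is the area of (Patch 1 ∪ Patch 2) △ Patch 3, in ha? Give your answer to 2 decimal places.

|Patch 1 ∪ Patch 2| = 40.
|(Patch 1 ∪ Patch 2) ∩ Patch 3| = 25.
|(Patch 1 ∪ Patch 2) △ Patch 3| = 40 + 45 − 50 = 35.00.

35.00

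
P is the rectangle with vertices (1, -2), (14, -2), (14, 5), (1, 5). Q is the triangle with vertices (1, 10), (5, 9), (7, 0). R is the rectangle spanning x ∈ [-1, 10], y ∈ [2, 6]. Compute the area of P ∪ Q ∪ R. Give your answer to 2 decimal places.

118.20

By inclusion–exclusion:
Individual areas: |P| = 91, |Q| = 17, |R| = 44.
|P∩Q| = 4.7222.
|P∩R|: x∈[1,10], y∈[2,5] → 9·3 = 27.
|Q∩R| = 6.0444.
|P∩Q∩R| = 3.9667.
|P ∪ Q ∪ R| = 152 − 37.7667 + 3.9667 = 118.20.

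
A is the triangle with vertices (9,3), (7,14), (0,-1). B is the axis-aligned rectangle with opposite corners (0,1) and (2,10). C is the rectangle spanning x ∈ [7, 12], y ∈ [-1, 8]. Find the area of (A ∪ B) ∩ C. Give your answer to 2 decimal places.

8.62

The region (A ∪ B) ∩ C is the polygon with vertices (9,3), (7,2.111), (7,8), (8.091,8).
By the shoelace formula its area is 8.62.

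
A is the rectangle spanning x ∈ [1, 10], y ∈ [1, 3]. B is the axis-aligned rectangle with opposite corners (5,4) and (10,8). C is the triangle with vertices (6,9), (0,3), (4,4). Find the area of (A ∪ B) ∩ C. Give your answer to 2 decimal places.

The region (A ∪ B) ∩ C is the polygon with vertices (5.6,8), (5,6.5), (5,8).
By the shoelace formula its area is 0.45.

0.45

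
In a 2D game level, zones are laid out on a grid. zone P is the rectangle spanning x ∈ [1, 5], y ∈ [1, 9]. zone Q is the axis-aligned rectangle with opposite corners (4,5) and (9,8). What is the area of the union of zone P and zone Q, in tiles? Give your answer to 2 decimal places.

By inclusion–exclusion:
Individual areas: |zone P| = 32, |zone Q| = 15.
|zone P∩zone Q|: x∈[4,5], y∈[5,8] → 1·3 = 3.
|zone P ∪ zone Q| = 47 − 3 = 44.00.

44.00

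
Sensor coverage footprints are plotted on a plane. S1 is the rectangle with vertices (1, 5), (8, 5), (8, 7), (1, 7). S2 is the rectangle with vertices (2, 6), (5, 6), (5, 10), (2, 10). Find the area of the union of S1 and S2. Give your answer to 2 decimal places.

By inclusion–exclusion:
Individual areas: |S1| = 14, |S2| = 12.
|S1∩S2|: x∈[2,5], y∈[6,7] → 3·1 = 3.
|S1 ∪ S2| = 26 − 3 = 23.00.

23.00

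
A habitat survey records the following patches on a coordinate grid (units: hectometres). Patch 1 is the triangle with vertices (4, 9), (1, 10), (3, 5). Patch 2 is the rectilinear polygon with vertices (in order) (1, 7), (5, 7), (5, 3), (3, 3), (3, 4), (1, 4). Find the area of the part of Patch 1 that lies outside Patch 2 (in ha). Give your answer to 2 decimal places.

|Patch 1| = 6.5, |Patch 1∩Patch 2| = 1.3.
|Patch 1 ∖ Patch 2| = |Patch 1| − |Patch 1∩Patch 2| = 6.5 − 1.3 = 5.20.

5.20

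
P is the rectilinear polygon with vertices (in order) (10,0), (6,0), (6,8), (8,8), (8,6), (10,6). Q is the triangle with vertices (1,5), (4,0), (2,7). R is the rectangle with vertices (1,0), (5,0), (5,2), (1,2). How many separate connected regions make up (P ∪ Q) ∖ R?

2

(P ∪ Q) ∖ R splits into 2 disjoint pieces (area 28, area 4.8714).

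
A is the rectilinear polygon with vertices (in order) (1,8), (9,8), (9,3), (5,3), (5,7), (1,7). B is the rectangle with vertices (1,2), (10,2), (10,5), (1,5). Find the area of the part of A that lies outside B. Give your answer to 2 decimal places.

|A| = 24, |A∩B| = 8.
|A ∖ B| = |A| − |A∩B| = 24 − 8 = 16.00.

16.00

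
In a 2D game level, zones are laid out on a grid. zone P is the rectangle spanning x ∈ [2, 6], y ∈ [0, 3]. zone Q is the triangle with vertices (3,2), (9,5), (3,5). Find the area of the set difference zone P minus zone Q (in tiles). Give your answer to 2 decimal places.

|zone P| = 12, |zone P∩zone Q| = 1.
|zone P ∖ zone Q| = |zone P| − |zone P∩zone Q| = 12 − 1 = 11.00.

11.00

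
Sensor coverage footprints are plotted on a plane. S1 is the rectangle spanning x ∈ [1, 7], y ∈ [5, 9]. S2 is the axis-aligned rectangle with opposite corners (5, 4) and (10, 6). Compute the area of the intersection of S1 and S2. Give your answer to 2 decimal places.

|S1∩S2|: x∈[5,7], y∈[5,6] → 2·1 = 2.

2.00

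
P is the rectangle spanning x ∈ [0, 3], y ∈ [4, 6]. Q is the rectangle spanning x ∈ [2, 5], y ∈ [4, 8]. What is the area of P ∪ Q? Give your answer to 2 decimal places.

16.00

By inclusion–exclusion:
Individual areas: |P| = 6, |Q| = 12.
|P∩Q|: x∈[2,3], y∈[4,6] → 1·2 = 2.
|P ∪ Q| = 18 − 2 = 16.00.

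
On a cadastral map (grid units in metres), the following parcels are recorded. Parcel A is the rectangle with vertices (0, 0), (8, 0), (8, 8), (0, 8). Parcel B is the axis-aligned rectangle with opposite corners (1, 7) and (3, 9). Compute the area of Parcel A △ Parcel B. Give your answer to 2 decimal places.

64.00

|Parcel A∩Parcel B|: x∈[1,3], y∈[7,8] → 2·1 = 2.
|Parcel A △ Parcel B| = |Parcel A| + |Parcel B| − 2·|Parcel A∩Parcel B| = 64 + 4 − 4 = 64.00.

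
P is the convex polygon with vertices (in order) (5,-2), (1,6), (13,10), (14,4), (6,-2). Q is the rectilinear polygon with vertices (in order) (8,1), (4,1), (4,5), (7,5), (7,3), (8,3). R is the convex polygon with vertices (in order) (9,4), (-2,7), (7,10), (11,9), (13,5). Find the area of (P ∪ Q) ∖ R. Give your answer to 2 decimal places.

|P ∪ Q| = 89.
|(P ∪ Q) ∩ R| = 31.8714.
|(P ∪ Q) ∖ R| = 89 − 31.8714 = 57.13.

57.13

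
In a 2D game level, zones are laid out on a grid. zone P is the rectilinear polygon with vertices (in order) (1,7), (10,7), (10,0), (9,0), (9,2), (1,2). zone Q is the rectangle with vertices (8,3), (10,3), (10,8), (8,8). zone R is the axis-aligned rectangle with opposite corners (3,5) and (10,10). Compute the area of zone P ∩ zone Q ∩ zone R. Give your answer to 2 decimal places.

The intersection is the polygon with vertices (10,5), (8,5), (8,7), (10,7).
By the shoelace formula its area is 4.00.

4.00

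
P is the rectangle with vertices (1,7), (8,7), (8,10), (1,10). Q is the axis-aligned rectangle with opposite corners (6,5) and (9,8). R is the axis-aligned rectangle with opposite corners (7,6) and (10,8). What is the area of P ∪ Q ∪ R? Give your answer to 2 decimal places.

30.00

By inclusion–exclusion:
Individual areas: |P| = 21, |Q| = 9, |R| = 6.
|P∩Q|: x∈[6,8], y∈[7,8] → 2·1 = 2.
|P∩R|: x∈[7,8], y∈[7,8] → 1·1 = 1.
|Q∩R|: x∈[7,9], y∈[6,8] → 2·2 = 4.
|P∩Q∩R| = 1.
|P ∪ Q ∪ R| = 36 − 7 + 1 = 30.00.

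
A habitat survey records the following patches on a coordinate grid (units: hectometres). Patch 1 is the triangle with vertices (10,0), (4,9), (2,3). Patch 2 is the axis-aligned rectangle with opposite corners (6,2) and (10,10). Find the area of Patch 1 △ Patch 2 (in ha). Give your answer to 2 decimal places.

|Patch 1| = 27, |Patch 2| = 32, |Patch 1∩Patch 2| = 5.3333.
|Patch 1 △ Patch 2| = |Patch 1| + |Patch 2| − 2·|Patch 1∩Patch 2| = 27 + 32 − 10.6667 = 48.33.

48.33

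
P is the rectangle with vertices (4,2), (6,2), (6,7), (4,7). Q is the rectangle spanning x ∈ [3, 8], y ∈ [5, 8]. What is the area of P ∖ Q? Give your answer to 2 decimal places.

|P∩Q|: x∈[4,6], y∈[5,7] → 2·2 = 4.
|P| = 10.
|P ∖ Q| = |P| − |P∩Q| = 10 − 4 = 6.00.

6.00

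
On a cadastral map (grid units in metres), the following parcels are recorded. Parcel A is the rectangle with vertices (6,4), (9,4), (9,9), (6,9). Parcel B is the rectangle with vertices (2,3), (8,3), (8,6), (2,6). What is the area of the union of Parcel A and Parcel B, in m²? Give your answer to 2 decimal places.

By inclusion–exclusion:
Individual areas: |Parcel A| = 15, |Parcel B| = 18.
|Parcel A∩Parcel B|: x∈[6,8], y∈[4,6] → 2·2 = 4.
|Parcel A ∪ Parcel B| = 33 − 4 = 29.00.

29.00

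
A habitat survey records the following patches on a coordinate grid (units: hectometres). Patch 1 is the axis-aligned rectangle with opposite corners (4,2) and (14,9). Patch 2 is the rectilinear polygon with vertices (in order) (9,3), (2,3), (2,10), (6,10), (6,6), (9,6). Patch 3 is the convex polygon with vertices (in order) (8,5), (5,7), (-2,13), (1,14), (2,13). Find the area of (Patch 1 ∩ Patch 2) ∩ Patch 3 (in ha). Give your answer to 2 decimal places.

3.61

|Patch 1 ∩ Patch 2| = 21.
|(Patch 1 ∩ Patch 2) ∩ Patch 3| = 3.61.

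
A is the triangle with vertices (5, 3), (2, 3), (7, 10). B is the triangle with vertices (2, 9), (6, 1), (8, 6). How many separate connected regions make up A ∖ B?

A ∖ B splits into 2 disjoint pieces (area 3.7059, area 1.6924).

2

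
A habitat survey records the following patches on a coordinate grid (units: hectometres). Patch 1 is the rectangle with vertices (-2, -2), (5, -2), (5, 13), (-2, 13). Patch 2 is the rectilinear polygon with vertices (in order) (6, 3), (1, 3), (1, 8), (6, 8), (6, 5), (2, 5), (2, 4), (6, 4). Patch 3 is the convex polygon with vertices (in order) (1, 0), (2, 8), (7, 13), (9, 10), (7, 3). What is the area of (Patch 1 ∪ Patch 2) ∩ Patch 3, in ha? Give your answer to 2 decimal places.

|Patch 1 ∪ Patch 2| = 109.
|(Patch 1 ∪ Patch 2) ∩ Patch 3| = 32.50.

32.50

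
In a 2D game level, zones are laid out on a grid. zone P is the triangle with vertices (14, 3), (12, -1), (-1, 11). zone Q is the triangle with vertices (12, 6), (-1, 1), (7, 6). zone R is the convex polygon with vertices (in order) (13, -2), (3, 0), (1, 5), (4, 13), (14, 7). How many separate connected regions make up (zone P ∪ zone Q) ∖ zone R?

(zone P ∪ zone Q) ∖ zone R splits into 3 disjoint pieces (area 1.08, area 2.179, area 0.3037).

3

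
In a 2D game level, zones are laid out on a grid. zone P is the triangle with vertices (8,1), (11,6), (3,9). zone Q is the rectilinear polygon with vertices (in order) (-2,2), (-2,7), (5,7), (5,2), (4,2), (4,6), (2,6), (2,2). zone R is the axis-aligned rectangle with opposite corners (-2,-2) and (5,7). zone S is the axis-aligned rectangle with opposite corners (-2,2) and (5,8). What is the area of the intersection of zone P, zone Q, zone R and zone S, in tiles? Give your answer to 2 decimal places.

0.45

The intersection is the polygon with vertices (5,5.8), (4.25,7), (5,7).
By the shoelace formula its area is 0.45.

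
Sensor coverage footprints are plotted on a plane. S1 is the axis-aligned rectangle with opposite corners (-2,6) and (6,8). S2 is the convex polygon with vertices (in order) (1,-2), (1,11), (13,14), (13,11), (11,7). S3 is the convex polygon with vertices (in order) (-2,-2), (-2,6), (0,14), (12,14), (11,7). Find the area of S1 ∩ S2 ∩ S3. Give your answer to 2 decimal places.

10.00

The intersection is the polygon with vertices (6,6), (1,6), (1,8), (6,8).
By the shoelace formula its area is 10.00.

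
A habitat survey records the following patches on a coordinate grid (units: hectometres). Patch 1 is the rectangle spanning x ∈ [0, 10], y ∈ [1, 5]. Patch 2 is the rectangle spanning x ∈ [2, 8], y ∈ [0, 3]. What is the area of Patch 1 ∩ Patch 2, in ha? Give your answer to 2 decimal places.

|Patch 1∩Patch 2|: x∈[2,8], y∈[1,3] → 6·2 = 12.

12.00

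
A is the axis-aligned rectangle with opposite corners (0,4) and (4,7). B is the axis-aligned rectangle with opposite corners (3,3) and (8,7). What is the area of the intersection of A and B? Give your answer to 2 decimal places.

|A∩B|: x∈[3,4], y∈[4,7] → 1·3 = 3.

3.00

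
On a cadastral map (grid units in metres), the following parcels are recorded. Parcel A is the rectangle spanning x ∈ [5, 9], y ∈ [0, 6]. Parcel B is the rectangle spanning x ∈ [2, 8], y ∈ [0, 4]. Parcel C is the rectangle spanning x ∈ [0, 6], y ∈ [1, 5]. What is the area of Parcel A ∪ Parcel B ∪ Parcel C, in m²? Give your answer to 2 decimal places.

By inclusion–exclusion:
Individual areas: |Parcel A| = 24, |Parcel B| = 24, |Parcel C| = 24.
|Parcel A∩Parcel B|: x∈[5,8], y∈[0,4] → 3·4 = 12.
|Parcel A∩Parcel C|: x∈[5,6], y∈[1,5] → 1·4 = 4.
|Parcel B∩Parcel C|: x∈[2,6], y∈[1,4] → 4·3 = 12.
|Parcel A∩Parcel B∩Parcel C| = 3.
|Parcel A ∪ Parcel B ∪ Parcel C| = 72 − 28 + 3 = 47.00.

47.00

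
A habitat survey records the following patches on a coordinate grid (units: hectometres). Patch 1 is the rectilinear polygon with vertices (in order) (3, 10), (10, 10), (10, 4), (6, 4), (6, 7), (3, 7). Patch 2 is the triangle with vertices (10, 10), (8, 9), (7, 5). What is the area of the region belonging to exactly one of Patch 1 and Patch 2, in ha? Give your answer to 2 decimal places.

29.50

|Patch 1| = 33, |Patch 2| = 3.5, |Patch 1∩Patch 2| = 3.5.
|Patch 1 △ Patch 2| = |Patch 1| + |Patch 2| − 2·|Patch 1∩Patch 2| = 33 + 3.5 − 7 = 29.50.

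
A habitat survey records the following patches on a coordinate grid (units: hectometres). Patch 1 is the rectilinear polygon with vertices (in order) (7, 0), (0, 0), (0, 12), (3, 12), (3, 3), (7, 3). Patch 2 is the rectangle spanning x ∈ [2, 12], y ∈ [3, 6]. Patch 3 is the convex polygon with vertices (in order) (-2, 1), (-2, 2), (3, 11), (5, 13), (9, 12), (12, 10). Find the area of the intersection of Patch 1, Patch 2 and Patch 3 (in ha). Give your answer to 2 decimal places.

2.11

The intersection is the polygon with vertices (2,6), (3,6), (3,4.214), (2,3.571).
By the shoelace formula its area is 2.11.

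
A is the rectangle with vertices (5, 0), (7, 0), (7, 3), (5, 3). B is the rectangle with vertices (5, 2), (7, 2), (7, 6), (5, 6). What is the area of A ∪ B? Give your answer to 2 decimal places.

By inclusion–exclusion:
Individual areas: |A| = 6, |B| = 8.
|A∩B|: x∈[5,7], y∈[2,3] → 2·1 = 2.
|A ∪ B| = 14 − 2 = 12.00.

12.00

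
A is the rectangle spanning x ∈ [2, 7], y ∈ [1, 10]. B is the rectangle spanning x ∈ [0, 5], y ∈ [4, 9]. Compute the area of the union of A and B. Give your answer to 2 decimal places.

55.00

By inclusion–exclusion:
Individual areas: |A| = 45, |B| = 25.
|A∩B|: x∈[2,5], y∈[4,9] → 3·5 = 15.
|A ∪ B| = 70 − 15 = 55.00.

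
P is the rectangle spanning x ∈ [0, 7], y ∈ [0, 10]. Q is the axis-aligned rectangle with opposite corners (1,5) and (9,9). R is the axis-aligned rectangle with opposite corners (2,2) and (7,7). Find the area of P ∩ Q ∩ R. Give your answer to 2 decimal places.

The intersection is the polygon with vertices (2,5), (2,7), (7,7), (7,5).
By the shoelace formula its area is 10.00.

10.00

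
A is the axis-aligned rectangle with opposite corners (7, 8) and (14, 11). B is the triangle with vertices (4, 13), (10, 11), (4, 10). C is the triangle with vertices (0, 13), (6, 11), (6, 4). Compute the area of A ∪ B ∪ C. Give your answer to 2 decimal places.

By inclusion–exclusion:
Individual areas: |A| = 21, |B| = 9, |C| = 21.
|A∩B| = 0.75.
|A∩C| = 0.
|B∩C| = 2.3333.
|A∩B∩C| = 0.
|A ∪ B ∪ C| = 51 − 3.0833 + 0 = 47.92.

47.92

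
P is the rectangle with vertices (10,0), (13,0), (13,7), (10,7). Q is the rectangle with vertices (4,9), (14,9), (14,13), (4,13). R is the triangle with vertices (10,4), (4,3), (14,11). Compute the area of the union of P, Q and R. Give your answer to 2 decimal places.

76.07

By inclusion–exclusion:
Individual areas: |P| = 21, |Q| = 40, |R| = 19.
|P∩Q| = 0 (no overlap).
|P∩R| = 2.5714.
|Q∩R| = 1.3571.
|P∩Q∩R| = 0.
|P ∪ Q ∪ R| = 80 − 3.9286 + 0 = 76.07.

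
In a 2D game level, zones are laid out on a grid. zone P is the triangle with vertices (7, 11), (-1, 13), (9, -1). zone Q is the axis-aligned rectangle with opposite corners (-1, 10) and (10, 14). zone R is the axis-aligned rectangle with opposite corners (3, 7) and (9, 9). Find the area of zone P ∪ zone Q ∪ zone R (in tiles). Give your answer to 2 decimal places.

80.19

By inclusion–exclusion:
Individual areas: |zone P| = 46, |zone Q| = 44, |zone R| = 12.
|zone P∩zone Q| = 12.869.
|zone P∩zone R| = 8.9429.
|zone Q∩zone R| = 0 (no overlap).
|zone P∩zone Q∩zone R| = 0.
|zone P ∪ zone Q ∪ zone R| = 102 − 21.8119 + 0 = 80.19.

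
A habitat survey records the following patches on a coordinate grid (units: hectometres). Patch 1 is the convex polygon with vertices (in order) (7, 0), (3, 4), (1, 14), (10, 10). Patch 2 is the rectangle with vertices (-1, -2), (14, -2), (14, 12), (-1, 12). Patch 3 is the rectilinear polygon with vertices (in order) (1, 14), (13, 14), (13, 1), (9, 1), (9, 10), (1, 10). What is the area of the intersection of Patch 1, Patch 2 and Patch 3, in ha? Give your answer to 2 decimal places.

13.97

The intersection is the polygon with vertices (1.4,12), (5.5,12), (10,10), (9,6.667), (9,10), (1.8,10).
By the shoelace formula its area is 13.97.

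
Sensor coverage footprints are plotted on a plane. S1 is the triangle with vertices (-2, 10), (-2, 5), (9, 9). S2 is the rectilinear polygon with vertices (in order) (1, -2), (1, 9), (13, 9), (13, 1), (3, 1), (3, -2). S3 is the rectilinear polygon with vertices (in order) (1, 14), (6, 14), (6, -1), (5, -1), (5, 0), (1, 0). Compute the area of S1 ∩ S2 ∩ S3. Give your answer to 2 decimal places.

The intersection is the polygon with vertices (1,9), (6,9), (6,7.909), (1,6.091).
By the shoelace formula its area is 10.00.

10.00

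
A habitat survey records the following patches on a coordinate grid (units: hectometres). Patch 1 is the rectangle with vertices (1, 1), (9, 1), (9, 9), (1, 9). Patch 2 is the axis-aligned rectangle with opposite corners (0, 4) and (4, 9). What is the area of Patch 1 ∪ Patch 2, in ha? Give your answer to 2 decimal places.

By inclusion–exclusion:
Individual areas: |Patch 1| = 64, |Patch 2| = 20.
|Patch 1∩Patch 2|: x∈[1,4], y∈[4,9] → 3·5 = 15.
|Patch 1 ∪ Patch 2| = 84 − 15 = 69.00.

69.00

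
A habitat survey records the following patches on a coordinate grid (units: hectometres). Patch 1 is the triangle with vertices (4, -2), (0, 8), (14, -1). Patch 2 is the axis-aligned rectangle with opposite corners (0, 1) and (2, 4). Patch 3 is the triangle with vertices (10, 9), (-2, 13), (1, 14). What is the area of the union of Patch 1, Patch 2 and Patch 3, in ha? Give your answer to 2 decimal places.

69.80

By inclusion–exclusion:
Individual areas: |Patch 1| = 52, |Patch 2| = 6, |Patch 3| = 12.
|Patch 1∩Patch 2| = 0.2.
|Patch 1∩Patch 3| = 0.
|Patch 2∩Patch 3| = 0.
|Patch 1∩Patch 2∩Patch 3| = 0.
|Patch 1 ∪ Patch 2 ∪ Patch 3| = 70 − 0.2 + 0 = 69.80.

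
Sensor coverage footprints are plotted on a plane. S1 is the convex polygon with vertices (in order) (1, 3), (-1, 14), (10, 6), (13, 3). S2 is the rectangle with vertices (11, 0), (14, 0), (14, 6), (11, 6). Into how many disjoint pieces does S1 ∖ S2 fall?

1

S1 ∖ S2 is a single connected region.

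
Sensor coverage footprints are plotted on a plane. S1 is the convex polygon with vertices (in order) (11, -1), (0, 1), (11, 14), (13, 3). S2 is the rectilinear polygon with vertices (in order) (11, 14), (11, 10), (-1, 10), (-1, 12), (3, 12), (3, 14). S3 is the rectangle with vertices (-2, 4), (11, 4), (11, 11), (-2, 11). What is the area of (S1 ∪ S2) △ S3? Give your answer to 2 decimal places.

126.65

|S1 ∪ S2| = 130.7308.
|(S1 ∪ S2) ∩ S3| = 47.5385.
|(S1 ∪ S2) △ S3| = 130.7308 + 91 − 95.0769 = 126.65.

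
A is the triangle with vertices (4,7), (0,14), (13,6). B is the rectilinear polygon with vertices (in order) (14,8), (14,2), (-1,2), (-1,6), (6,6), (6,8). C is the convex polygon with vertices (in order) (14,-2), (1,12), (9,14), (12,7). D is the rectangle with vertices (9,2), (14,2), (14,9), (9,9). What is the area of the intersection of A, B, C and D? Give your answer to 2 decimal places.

3.68

The intersection is the polygon with vertices (9.75,8), (12.099,6.554), (12.203,6.089), (9,6.444), (9,8).
By the shoelace formula its area is 3.68.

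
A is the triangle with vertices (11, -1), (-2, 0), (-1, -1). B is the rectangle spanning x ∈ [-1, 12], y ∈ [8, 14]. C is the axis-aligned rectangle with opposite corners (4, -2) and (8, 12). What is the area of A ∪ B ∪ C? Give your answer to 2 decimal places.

By inclusion–exclusion:
Individual areas: |A| = 6, |B| = 78, |C| = 56.
|A∩B| = 0.
|A∩C| = 1.5385.
|B∩C|: x∈[4,8], y∈[8,12] → 4·4 = 16.
|A∩B∩C| = 0.
|A ∪ B ∪ C| = 140 − 17.5385 + 0 = 122.46.

122.46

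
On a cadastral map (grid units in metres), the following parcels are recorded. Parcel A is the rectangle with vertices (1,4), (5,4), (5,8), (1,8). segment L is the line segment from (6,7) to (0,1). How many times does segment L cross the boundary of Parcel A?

2

The segment meets the boundary at (3,4), (5,6).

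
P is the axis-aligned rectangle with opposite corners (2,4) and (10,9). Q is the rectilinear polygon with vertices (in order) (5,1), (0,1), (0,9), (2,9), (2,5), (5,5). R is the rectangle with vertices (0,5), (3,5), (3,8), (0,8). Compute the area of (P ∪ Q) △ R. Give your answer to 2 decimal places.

|P ∪ Q| = 65.
|(P ∪ Q) ∩ R| = 9.
|(P ∪ Q) △ R| = 65 + 9 − 18 = 56.00.

56.00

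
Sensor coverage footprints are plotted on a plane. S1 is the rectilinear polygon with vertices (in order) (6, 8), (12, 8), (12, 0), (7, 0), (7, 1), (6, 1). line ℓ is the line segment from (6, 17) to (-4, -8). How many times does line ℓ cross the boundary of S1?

0

The segment lies entirely outside S1 and never meets its boundary.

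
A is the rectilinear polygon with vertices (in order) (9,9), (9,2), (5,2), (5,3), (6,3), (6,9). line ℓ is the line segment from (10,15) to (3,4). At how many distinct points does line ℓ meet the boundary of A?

2

The segment meets the boundary at (6,8.714), (6.182,9).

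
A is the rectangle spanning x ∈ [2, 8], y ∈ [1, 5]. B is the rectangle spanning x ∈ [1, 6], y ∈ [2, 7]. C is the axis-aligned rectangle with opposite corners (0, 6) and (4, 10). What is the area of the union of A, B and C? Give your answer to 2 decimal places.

50.00

By inclusion–exclusion:
Individual areas: |A| = 24, |B| = 25, |C| = 16.
|A∩B|: x∈[2,6], y∈[2,5] → 4·3 = 12.
|A∩C| = 0 (no overlap).
|B∩C|: x∈[1,4], y∈[6,7] → 3·1 = 3.
|A∩B∩C| = 0.
|A ∪ B ∪ C| = 65 − 15 + 0 = 50.00.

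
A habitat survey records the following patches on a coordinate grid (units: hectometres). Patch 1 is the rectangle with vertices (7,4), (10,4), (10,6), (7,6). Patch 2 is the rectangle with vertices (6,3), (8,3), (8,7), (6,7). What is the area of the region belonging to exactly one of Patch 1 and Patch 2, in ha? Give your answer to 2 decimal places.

|Patch 1∩Patch 2|: x∈[7,8], y∈[4,6] → 1·2 = 2.
|Patch 1 △ Patch 2| = |Patch 1| + |Patch 2| − 2·|Patch 1∩Patch 2| = 6 + 8 − 4 = 10.00.

10.00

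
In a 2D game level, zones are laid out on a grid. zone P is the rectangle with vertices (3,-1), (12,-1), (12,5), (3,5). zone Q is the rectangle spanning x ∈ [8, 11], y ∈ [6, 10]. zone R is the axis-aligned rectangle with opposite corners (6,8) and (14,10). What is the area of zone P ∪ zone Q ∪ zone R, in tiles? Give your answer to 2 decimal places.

76.00

By inclusion–exclusion:
Individual areas: |zone P| = 54, |zone Q| = 12, |zone R| = 16.
|zone P∩zone Q| = 0 (no overlap).
|zone P∩zone R| = 0 (no overlap).
|zone Q∩zone R|: x∈[8,11], y∈[8,10] → 3·2 = 6.
|zone P∩zone Q∩zone R| = 0.
|zone P ∪ zone Q ∪ zone R| = 82 − 6 + 0 = 76.00.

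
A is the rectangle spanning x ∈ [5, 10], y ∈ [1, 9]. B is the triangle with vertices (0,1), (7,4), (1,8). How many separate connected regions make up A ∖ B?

1

A ∖ B is a single connected region.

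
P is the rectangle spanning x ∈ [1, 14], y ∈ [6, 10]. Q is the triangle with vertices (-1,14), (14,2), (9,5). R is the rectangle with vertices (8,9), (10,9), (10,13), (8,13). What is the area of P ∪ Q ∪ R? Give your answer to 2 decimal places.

62.17

By inclusion–exclusion:
Individual areas: |P| = 52, |Q| = 7.5, |R| = 8.
|P∩Q| = 3.3333.
|P∩R|: x∈[8,10], y∈[9,10] → 2·1 = 2.
|Q∩R| = 0.
|P∩Q∩R| = 0.
|P ∪ Q ∪ R| = 67.5 − 5.3333 + 0 = 62.17.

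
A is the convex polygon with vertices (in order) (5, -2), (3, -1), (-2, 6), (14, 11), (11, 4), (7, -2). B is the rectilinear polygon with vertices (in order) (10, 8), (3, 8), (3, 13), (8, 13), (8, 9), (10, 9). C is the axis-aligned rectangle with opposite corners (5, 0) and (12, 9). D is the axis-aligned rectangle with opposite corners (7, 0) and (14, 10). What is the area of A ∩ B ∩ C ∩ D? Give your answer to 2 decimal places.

2.94

The intersection is the polygon with vertices (10,8), (7,8), (7,8.812), (7.6,9), (8,9), (10,9).
By the shoelace formula its area is 2.94.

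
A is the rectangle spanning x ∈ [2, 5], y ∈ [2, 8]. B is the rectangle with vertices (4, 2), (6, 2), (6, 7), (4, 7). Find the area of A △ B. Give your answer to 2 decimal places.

18.00

|A∩B|: x∈[4,5], y∈[2,7] → 1·5 = 5.
|A △ B| = |A| + |B| − 2·|A∩B| = 18 + 10 − 10 = 18.00.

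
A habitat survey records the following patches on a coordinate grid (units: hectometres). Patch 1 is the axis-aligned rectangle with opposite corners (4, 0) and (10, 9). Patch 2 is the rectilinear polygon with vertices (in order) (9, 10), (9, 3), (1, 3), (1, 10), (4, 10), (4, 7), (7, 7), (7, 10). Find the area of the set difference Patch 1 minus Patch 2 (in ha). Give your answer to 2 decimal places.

30.00

|Patch 1| = 54, |Patch 1∩Patch 2| = 24.
|Patch 1 ∖ Patch 2| = |Patch 1| − |Patch 1∩Patch 2| = 54 − 24 = 30.00.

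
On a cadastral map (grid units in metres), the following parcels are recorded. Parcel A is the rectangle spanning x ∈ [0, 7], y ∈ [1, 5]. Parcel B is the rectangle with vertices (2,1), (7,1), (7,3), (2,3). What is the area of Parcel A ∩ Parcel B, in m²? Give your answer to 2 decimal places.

|Parcel A∩Parcel B|: x∈[2,7], y∈[1,3] → 5·2 = 10.

10.00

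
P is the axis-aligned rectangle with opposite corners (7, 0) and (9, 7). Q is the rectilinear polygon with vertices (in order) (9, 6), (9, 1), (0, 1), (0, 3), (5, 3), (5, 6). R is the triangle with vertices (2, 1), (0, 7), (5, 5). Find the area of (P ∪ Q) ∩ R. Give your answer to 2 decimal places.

|P ∪ Q| = 34.
|(P ∪ Q) ∩ R| = 2.17.

2.17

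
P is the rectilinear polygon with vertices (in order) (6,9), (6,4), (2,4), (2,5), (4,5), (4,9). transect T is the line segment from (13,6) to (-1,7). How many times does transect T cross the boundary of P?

2

The segment meets the boundary at (4,6.643), (6,6.5).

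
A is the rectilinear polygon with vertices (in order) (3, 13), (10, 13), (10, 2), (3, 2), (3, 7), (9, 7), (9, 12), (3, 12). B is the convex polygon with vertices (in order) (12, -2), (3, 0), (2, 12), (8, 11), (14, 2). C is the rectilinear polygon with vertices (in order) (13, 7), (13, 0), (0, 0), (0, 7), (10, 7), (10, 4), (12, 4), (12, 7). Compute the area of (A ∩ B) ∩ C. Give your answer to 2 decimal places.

The region (A ∩ B) ∩ C is the polygon with vertices (3,2), (3,7), (9,7), (10,7), (10,4), (10,2).
By the shoelace formula its area is 35.00.

35.00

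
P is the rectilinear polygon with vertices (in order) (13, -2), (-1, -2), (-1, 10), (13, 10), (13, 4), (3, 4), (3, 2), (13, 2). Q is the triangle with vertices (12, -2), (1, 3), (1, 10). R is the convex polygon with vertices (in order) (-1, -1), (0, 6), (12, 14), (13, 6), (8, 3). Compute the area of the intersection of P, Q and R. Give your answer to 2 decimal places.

16.98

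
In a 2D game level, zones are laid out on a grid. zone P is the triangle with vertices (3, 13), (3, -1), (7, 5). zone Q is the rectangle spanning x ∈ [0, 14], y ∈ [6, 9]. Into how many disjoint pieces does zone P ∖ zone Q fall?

zone P ∖ zone Q splits into 2 disjoint pieces (area 4, area 15.75).

2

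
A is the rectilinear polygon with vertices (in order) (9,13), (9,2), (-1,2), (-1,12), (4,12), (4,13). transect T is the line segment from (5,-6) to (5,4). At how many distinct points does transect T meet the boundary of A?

The segment meets the boundary at (5,2).

1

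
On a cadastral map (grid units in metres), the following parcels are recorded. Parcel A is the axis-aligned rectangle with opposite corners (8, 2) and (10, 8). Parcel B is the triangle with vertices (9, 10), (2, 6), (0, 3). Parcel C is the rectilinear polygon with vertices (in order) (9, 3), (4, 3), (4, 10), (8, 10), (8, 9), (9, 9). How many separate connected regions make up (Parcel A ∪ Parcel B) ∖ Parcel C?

3

(Parcel A ∪ Parcel B) ∖ Parcel C splits into 3 disjoint pieces (area 7, area 3.9206, area 0.1032).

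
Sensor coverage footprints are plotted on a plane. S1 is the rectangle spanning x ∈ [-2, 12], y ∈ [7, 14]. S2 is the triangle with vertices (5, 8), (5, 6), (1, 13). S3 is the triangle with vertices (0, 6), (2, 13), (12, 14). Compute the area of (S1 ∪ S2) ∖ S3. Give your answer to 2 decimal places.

|S1 ∪ S2| = 98.2857.
|(S1 ∪ S2) ∩ S3| = 33.3929.
|(S1 ∪ S2) ∖ S3| = 98.2857 − 33.3929 = 64.89.

64.89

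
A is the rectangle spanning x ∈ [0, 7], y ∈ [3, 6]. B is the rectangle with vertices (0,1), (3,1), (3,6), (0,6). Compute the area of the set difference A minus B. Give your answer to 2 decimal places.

|A∩B|: x∈[0,3], y∈[3,6] → 3·3 = 9.
|A| = 21.
|A ∖ B| = |A| − |A∩B| = 21 − 9 = 12.00.

12.00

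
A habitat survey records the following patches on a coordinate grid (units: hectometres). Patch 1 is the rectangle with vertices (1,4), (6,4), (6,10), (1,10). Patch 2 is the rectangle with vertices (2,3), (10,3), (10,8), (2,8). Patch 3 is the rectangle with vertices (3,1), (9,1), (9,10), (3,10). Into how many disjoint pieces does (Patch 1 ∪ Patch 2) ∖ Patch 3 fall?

(Patch 1 ∪ Patch 2) ∖ Patch 3 splits into 2 disjoint pieces (area 13, area 5).

2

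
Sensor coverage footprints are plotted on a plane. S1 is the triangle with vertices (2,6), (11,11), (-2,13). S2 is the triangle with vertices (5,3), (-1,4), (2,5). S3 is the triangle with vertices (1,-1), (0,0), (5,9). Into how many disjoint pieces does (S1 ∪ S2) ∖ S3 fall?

3

(S1 ∪ S2) ∖ S3 splits into 3 disjoint pieces (area 41.2429, area 1.0658, area 2.6448).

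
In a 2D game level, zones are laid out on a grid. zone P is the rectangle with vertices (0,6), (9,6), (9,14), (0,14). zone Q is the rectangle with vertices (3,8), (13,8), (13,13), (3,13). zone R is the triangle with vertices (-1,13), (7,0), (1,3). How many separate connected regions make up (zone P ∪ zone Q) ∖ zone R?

2

(zone P ∪ zone Q) ∖ zone R splits into 2 disjoint pieces (area 83.1106, area 0.4).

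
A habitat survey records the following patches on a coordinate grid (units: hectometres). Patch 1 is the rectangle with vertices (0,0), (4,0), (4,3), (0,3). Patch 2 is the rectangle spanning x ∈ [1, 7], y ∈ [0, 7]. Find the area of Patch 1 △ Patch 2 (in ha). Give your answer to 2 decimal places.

|Patch 1∩Patch 2|: x∈[1,4], y∈[0,3] → 3·3 = 9.
|Patch 1 △ Patch 2| = |Patch 1| + |Patch 2| − 2·|Patch 1∩Patch 2| = 12 + 42 − 18 = 36.00.

36.00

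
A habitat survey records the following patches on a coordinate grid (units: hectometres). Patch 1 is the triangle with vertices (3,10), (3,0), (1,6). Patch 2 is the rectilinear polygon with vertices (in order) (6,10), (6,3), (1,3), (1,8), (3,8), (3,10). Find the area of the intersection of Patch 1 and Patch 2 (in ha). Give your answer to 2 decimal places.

7.50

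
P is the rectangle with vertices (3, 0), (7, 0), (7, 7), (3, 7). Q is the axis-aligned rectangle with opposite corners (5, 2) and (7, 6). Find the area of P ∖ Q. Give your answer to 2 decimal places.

20.00

|P∩Q|: x∈[5,7], y∈[2,6] → 2·4 = 8.
|P| = 28.
|P ∖ Q| = |P| − |P∩Q| = 28 − 8 = 20.00.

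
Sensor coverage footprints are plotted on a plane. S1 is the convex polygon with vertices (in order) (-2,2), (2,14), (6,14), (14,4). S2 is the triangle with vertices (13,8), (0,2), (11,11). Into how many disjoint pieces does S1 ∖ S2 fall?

2

S1 ∖ S2 splits into 2 disjoint pieces (area 69.1335, area 23.7586).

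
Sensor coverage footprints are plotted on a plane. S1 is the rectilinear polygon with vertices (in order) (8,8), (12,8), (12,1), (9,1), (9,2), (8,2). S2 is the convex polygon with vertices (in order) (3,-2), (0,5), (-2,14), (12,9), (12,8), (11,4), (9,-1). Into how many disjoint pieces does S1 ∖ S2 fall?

S1 ∖ S2 is a single connected region.

1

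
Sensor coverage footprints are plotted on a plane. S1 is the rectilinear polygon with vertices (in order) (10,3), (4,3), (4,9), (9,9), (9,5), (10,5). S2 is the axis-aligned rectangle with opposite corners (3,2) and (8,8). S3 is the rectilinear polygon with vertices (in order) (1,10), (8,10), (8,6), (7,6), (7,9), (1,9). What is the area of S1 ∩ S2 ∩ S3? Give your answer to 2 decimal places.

The intersection is the polygon with vertices (8,8), (8,6), (7,6), (7,8).
By the shoelace formula its area is 2.00.

2.00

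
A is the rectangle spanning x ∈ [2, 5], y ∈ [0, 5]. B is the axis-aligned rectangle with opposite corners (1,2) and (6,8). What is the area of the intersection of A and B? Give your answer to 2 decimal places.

9.00

|A∩B|: x∈[2,5], y∈[2,5] → 3·3 = 9.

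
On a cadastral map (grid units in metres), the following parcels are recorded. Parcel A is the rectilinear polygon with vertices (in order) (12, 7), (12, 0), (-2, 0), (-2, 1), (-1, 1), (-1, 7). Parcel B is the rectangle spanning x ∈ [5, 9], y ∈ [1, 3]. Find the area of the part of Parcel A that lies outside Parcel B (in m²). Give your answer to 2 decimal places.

|Parcel A| = 92, |Parcel A∩Parcel B| = 8.
|Parcel A ∖ Parcel B| = |Parcel A| − |Parcel A∩Parcel B| = 92 − 8 = 84.00.

84.00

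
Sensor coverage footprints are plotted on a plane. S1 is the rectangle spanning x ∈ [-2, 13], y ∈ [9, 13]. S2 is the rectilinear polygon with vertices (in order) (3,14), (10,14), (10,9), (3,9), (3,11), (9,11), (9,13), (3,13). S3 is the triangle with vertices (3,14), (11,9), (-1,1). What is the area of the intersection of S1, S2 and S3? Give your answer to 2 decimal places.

12.49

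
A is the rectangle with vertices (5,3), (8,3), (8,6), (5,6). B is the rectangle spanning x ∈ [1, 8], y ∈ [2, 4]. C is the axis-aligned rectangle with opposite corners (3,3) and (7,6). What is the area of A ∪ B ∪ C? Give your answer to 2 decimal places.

By inclusion–exclusion:
Individual areas: |A| = 9, |B| = 14, |C| = 12.
|A∩B|: x∈[5,8], y∈[3,4] → 3·1 = 3.
|A∩C|: x∈[5,7], y∈[3,6] → 2·3 = 6.
|B∩C|: x∈[3,7], y∈[3,4] → 4·1 = 4.
|A∩B∩C| = 2.
|A ∪ B ∪ C| = 35 − 13 + 2 = 24.00.

24.00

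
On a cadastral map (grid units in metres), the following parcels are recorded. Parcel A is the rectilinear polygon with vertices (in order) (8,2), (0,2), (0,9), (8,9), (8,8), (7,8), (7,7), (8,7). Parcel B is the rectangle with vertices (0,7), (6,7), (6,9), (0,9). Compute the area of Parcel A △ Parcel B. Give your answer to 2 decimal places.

43.00

|Parcel A| = 55, |Parcel B| = 12, |Parcel A∩Parcel B| = 12.
|Parcel A △ Parcel B| = |Parcel A| + |Parcel B| − 2·|Parcel A∩Parcel B| = 55 + 12 − 24 = 43.00.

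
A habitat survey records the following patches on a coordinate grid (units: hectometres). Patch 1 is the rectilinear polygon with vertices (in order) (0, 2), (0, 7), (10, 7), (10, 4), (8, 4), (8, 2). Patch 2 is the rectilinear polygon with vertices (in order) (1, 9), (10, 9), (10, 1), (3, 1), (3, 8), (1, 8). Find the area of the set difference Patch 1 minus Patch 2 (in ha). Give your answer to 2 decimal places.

15.00

|Patch 1| = 46, |Patch 1∩Patch 2| = 31.
|Patch 1 ∖ Patch 2| = |Patch 1| − |Patch 1∩Patch 2| = 46 − 31 = 15.00.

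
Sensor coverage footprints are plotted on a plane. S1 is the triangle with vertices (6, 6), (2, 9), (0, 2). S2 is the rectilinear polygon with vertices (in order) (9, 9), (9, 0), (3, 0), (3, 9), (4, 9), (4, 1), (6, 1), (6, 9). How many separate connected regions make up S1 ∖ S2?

S1 ∖ S2 splits into 2 disjoint pieces (area 2.8333, area 10.625).

2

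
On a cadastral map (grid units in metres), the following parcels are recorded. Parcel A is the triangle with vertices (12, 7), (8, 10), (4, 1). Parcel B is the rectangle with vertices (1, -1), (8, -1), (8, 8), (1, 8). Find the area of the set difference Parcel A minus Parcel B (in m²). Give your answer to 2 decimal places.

12.89

|Parcel A| = 24, |Parcel A∩Parcel B| = 11.1111.
|Parcel A ∖ Parcel B| = |Parcel A| − |Parcel A∩Parcel B| = 24 − 11.1111 = 12.89.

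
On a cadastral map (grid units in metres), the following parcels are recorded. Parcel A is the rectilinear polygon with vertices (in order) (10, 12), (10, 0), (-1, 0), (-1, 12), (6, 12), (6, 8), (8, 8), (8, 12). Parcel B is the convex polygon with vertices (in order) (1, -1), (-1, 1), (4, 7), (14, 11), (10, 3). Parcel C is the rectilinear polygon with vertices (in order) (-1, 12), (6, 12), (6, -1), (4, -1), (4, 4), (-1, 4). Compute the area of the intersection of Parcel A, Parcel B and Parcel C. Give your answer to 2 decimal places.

16.99

The intersection is the polygon with vertices (4,0.333), (4,4), (1.5,4), (4,7), (6,7.8), (6,1.222).
By the shoelace formula its area is 16.99.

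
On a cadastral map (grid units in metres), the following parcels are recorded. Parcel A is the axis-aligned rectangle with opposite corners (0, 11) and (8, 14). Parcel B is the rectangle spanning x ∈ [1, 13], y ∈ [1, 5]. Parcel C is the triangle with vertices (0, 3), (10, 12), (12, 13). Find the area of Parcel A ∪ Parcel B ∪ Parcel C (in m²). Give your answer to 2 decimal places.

75.86

By inclusion–exclusion:
Individual areas: |Parcel A| = 24, |Parcel B| = 48, |Parcel C| = 4.
|Parcel A∩Parcel B| = 0 (no overlap).
|Parcel A∩Parcel C| = 0.
|Parcel B∩Parcel C| = 0.1444.
|Parcel A∩Parcel B∩Parcel C| = 0.
|Parcel A ∪ Parcel B ∪ Parcel C| = 76 − 0.1444 + 0 = 75.86.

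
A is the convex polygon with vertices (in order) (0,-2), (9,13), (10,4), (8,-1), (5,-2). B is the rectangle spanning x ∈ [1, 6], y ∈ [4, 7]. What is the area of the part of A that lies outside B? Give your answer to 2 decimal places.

|A| = 69.5, |A∩B| = 4.5.
|A ∖ B| = |A| − |A∩B| = 69.5 − 4.5 = 65.00.

65.00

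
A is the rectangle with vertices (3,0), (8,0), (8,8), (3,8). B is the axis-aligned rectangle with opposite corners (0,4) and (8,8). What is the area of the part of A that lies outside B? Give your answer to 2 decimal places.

|A∩B|: x∈[3,8], y∈[4,8] → 5·4 = 20.
|A| = 40.
|A ∖ B| = |A| − |A∩B| = 40 − 20 = 20.00.

20.00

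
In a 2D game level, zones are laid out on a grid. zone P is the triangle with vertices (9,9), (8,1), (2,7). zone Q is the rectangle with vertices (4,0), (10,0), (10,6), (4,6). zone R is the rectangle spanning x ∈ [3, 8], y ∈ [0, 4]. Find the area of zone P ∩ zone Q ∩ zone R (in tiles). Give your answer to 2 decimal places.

The intersection is the polygon with vertices (5,4), (8,4), (8,1).
By the shoelace formula its area is 4.50.

4.50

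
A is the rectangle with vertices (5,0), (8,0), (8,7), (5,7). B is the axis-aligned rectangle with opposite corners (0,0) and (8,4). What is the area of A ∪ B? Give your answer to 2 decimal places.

41.00

By inclusion–exclusion:
Individual areas: |A| = 21, |B| = 32.
|A∩B|: x∈[5,8], y∈[0,4] → 3·4 = 12.
|A ∪ B| = 53 − 12 = 41.00.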